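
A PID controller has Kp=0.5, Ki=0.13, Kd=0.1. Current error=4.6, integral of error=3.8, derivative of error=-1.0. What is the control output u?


u = Kp*e + Ki*int(e) + Kd*de/dt
= 0.5*4.6 + 0.13*3.8 + 0.1*(-1.0)
= 2.3 + 0.494 + -0.1
= 2.694


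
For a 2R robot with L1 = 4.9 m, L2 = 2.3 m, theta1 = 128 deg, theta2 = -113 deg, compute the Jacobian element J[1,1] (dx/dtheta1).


J[1,1] = -L1*sin(t1) - L2*sin(t1+t2)
= -4.9*sin(128) - 2.3*sin(15)
= -4.4565


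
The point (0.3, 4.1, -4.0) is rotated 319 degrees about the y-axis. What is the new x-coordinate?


Rotation about y-axis: x' = x*cos(theta) + z*sin(theta)
= 0.3 * 0.7547 + -4.0 * -0.6561
= 2.8506


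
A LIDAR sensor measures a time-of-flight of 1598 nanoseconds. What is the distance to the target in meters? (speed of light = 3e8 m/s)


tof = 1598 ns = 1.598e-06 s
dist = c * tof / 2
= 3e8 * 1.598e-06 / 2
= 239.7 m


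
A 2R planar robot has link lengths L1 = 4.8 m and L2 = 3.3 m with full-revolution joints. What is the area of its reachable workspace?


r_max = L1 + L2 = 8.1 m
r_min = |L1 - L2| = 1.5 m
Area = pi*(r_max^2 - r_min^2)
= pi*(65.61 - 2.25)
= pi * 63.36
= 199.0513 m^2


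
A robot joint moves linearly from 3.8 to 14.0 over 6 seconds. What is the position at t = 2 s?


s = t/T = 2/6 = 0.3333
p(t) = p0 + (pf-p0)*s
= 3.8 + (14.0 - 3.8) * 0.3333
= 7.2


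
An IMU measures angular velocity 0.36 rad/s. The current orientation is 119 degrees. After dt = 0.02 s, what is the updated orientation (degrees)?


delta_theta = w * dt = 0.36 * 0.02 = 0.0072 rad
= 0.4125 deg
theta_new = 119 + 0.4125 = 119.4125 deg


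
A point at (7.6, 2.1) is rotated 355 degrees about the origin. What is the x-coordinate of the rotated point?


x' = x*cos(theta) - y*sin(theta)
cos(355 deg) = 0.9962, sin(355 deg) = -0.0872
x' = 7.6 * 0.9962 - 2.1 * -0.0872
= 7.5711 - -0.183
= 7.7541


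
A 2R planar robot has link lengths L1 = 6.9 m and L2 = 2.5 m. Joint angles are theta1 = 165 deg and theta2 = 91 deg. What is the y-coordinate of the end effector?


Convert angles to radians: theta1 = 2.8798, theta2 = 1.5882
y = L1*sin(theta1) + L2*sin(theta1+theta2)
y = 1.7859 + -2.4257
y = -0.6399


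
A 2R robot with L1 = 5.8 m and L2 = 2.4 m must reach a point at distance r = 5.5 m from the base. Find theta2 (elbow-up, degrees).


cos(theta2) = (r^2 - L1^2 - L2^2) / (2*L1*L2)
cos(theta2) = (30.25 - 33.64 - 5.76) / 27.84
cos(theta2) = -0.328664
theta2 = 109.1877 degrees


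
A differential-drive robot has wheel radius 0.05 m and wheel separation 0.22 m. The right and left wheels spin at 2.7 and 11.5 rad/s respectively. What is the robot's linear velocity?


vR = r*wR = 0.05*2.7 = 0.135 m/s
vL = r*wL = 0.05*11.5 = 0.575 m/s
v = (vR+vL)/2 = 0.355 m/s
omega = (vR-vL)/L = -2.0 rad/s
linear velocity = 0.355 m/s


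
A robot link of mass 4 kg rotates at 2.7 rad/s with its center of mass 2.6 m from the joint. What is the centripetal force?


F = m * omega^2 * r
= 4 * 2.7^2 * 2.6
= 4 * 7.29 * 2.6
= 75.816 N


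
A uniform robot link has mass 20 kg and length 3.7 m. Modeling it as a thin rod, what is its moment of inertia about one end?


I = (1/3) * m * L^2
= (1/3) * 20 * 3.7^2
= 0.333333 * 20 * 13.69
= 91.2667 kg*m^2


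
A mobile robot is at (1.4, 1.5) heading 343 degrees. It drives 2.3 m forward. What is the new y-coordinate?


y_new = y0 + d*sin(theta)
= 1.5 + 2.3*sin(343)
= 1.5 + -0.6725
= 0.8275


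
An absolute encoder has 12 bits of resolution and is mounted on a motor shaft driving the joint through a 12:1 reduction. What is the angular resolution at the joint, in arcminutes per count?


counts = 2^12 = 4096
effective counts at joint = 4096 * 12 = 49152
resolution = 360*60 / 49152
= 0.4395 arcmin/count


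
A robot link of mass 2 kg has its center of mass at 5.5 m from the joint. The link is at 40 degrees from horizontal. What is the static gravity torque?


tau = m*g*L*cos(angle)
= 2 * 9.81 * 5.5 * cos(40 deg)
= 2 * 9.81 * 5.5 * 0.766
= 82.6639 Nm


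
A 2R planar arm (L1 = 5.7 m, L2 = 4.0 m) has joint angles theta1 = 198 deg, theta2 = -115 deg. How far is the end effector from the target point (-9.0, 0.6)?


End effector via forward kinematics:
x = L1*cos(t1) + L2*cos(t1+t2) = -4.9335
y = L1*sin(t1) + L2*sin(t1+t2) = 2.2088
Distance to target:
d = sqrt((-9.0 - -4.9335)^2 + (0.6 - 2.2088)^2)
= sqrt(16.5361 + 2.5882)
= 4.3731 m


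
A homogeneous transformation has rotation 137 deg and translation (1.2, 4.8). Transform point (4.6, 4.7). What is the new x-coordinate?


x' = cos(theta)*px - sin(theta)*py + tx
= -0.7314*4.6 - 0.682*4.7 + 1.2
= -5.3696


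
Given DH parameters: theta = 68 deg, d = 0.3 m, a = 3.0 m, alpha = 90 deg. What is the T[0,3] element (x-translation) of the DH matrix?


T[0,3] = a * cos(theta)
= 3.0 * cos(68 deg)
= 3.0 * 0.3746
= 1.1238


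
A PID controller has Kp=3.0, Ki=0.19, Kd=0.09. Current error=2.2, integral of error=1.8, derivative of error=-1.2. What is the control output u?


u = Kp*e + Ki*int(e) + Kd*de/dt
= 3.0*2.2 + 0.19*1.8 + 0.09*(-1.2)
= 6.6 + 0.342 + -0.108
= 6.834


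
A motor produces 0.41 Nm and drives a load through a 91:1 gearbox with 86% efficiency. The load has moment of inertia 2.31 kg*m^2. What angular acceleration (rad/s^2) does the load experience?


tau_out = tau_motor * N * eta
= 0.41 * 91 * 0.86 = 32.0866 Nm
alpha = tau_out / I = 32.0866 / 2.31
= 13.8903 rad/s^2


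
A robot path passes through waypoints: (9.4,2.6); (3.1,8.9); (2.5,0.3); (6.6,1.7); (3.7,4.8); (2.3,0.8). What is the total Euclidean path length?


Segment lengths:
  seg1 = sqrt((-6.3)^2 + (6.3)^2) = 8.9095
  seg2 = sqrt((-0.6)^2 + (-8.6)^2) = 8.6209
  seg3 = sqrt((4.1)^2 + (1.4)^2) = 4.3324
  seg4 = sqrt((-2.9)^2 + (3.1)^2) = 4.245
  seg5 = sqrt((-1.4)^2 + (-4.0)^2) = 4.2379
Total = 30.3458


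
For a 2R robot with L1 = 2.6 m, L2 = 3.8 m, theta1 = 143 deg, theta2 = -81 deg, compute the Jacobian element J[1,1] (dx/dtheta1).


J[1,1] = -L1*sin(t1) - L2*sin(t1+t2)
= -2.6*sin(143) - 3.8*sin(62)
= -4.9199


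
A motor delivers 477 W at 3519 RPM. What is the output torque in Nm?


omega = 3519 * 2*pi/60 = 368.5088 rad/s
tau = P / omega = 477 / 368.5088
= 1.2944 Nm


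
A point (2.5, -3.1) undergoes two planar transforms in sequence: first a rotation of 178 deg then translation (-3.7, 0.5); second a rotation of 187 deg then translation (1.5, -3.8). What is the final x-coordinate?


After transform 1:
x1 = cos(178)*2.5 - sin(178)*-3.1 + -3.7 = -6.0903
y1 = sin(178)*2.5 + cos(178)*-3.1 + 0.5 = 3.6854
After transform 2:
x2 = cos(187)*-6.0903 - sin(187)*3.6854 + 1.5
= 7.994


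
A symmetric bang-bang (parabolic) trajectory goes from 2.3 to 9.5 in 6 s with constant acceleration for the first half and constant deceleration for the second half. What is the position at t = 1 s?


Symmetric rest-to-rest: each phase covers (pf-p0)/2 in time T/2. 0.5*a*(T/2)^2 = (pf-p0)/2 => a = 4*(pf-p0)/T^2
a = 4*(9.5-2.3)/6^2 = 0.8
t = 1 is in the acceleration phase (t <= T/2).
p = p0 + 0.5*a*t^2 = 2.3 + 0.5*0.8*1^2
= 2.7


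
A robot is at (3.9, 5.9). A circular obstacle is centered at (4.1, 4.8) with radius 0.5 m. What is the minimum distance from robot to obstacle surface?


center_dist = sqrt((3.9-4.1)^2 + (5.9-4.8)^2)
= sqrt(0.04 + 1.21)
= 1.118
min_dist = center_dist - radius = 1.118 - 0.5 = 0.618 m


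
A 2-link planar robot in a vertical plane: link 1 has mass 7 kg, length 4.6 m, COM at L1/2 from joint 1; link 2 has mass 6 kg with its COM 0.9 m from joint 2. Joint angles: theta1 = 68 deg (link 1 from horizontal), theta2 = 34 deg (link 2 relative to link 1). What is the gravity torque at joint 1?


Horizontal distance from joint 1 to link-1 COM:
  x_c1 = (L1/2)*cos(t1) = 2.3 * 0.3746 = 0.8616 m
Horizontal distance from joint 1 to link-2 COM:
  x_c2 = L1*cos(t1) + Lc2*cos(t1+t2)
       = 4.6*0.3746 + 0.9*-0.2079 = 1.5361 m
tau1 = m1*g*x_c1 + m2*g*x_c2
     = 7*9.81*0.8616 + 6*9.81*1.5361
     = 59.1657 + 90.4131
     = 149.5788 Nm


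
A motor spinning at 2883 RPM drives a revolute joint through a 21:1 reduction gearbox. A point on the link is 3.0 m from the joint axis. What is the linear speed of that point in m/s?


omega_motor = 2883 * 2*pi/60 = 301.9071 rad/s
omega_joint = omega_motor / 21 = 14.3765 rad/s
v = omega_joint * r = 14.3765 * 3.0
= 43.1296 m/s


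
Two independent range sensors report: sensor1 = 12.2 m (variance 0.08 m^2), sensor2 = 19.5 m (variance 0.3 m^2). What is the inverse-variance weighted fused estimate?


w1 = (1/var1) / (1/var1 + 1/var2)
   = 12.5 / (12.5 + 3.3333) = 0.7895
w2 = 1 - w1 = 0.2105
fused = w1*s1 + w2*s2 = 9.6316 + 4.1053
= 13.7368 m


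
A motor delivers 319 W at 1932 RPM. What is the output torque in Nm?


omega = 1932 * 2*pi/60 = 202.3186 rad/s
tau = P / omega = 319 / 202.3186
= 1.5767 Nm


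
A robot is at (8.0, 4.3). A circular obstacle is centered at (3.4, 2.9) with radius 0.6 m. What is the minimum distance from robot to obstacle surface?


center_dist = sqrt((8.0-3.4)^2 + (4.3-2.9)^2)
= sqrt(21.16 + 1.96)
= 4.8083
min_dist = center_dist - radius = 4.8083 - 0.6 = 4.2083 m


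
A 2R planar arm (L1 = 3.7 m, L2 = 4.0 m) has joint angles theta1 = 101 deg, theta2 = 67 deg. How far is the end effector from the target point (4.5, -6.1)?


End effector via forward kinematics:
x = L1*cos(t1) + L2*cos(t1+t2) = -4.6186
y = L1*sin(t1) + L2*sin(t1+t2) = 4.4637
Distance to target:
d = sqrt((4.5 - -4.6186)^2 + (-6.1 - 4.4637)^2)
= sqrt(83.1486 + 111.5911)
= 13.9549 m


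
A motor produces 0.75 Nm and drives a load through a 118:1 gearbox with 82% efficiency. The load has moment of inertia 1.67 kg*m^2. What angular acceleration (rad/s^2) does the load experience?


tau_out = tau_motor * N * eta
= 0.75 * 118 * 0.82 = 72.57 Nm
alpha = tau_out / I = 72.57 / 1.67
= 43.4551 rad/s^2


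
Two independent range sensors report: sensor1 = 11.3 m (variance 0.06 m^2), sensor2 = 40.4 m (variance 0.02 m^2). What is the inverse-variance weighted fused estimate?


w1 = (1/var1) / (1/var1 + 1/var2)
   = 16.6667 / (16.6667 + 50.0) = 0.25
w2 = 1 - w1 = 0.75
fused = w1*s1 + w2*s2 = 2.825 + 30.3
= 33.125 m


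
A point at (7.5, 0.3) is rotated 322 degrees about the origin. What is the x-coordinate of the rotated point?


x' = x*cos(theta) - y*sin(theta)
cos(322 deg) = 0.788, sin(322 deg) = -0.6157
x' = 7.5 * 0.788 - 0.3 * -0.6157
= 5.9101 - -0.1847
= 6.0948


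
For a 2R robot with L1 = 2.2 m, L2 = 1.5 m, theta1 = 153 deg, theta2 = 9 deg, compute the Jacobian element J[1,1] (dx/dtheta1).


J[1,1] = -L1*sin(t1) - L2*sin(t1+t2)
= -2.2*sin(153) - 1.5*sin(162)
= -1.4623


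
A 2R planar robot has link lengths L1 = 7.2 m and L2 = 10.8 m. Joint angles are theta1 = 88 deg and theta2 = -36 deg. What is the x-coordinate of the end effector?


Convert angles to radians: theta1 = 1.5359, theta2 = -0.6283
x = L1*cos(theta1) + L2*cos(theta1+theta2)
x = 0.2513 + 6.6491
x = 6.9004


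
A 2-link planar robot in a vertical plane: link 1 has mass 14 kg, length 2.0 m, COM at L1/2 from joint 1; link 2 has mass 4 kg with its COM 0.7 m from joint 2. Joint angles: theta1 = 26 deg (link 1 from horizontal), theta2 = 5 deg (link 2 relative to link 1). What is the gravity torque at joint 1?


Horizontal distance from joint 1 to link-1 COM:
  x_c1 = (L1/2)*cos(t1) = 1.0 * 0.8988 = 0.8988 m
Horizontal distance from joint 1 to link-2 COM:
  x_c2 = L1*cos(t1) + Lc2*cos(t1+t2)
       = 2.0*0.8988 + 0.7*0.8572 = 2.3976 m
tau1 = m1*g*x_c1 + m2*g*x_c2
     = 14*9.81*0.8988 + 4*9.81*2.3976
     = 123.4404 + 94.082
     = 217.5224 Nm


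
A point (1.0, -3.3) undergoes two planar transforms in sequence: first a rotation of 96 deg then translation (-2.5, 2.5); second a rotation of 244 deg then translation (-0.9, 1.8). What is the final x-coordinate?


After transform 1:
x1 = cos(96)*1.0 - sin(96)*-3.3 + -2.5 = 0.6774
y1 = sin(96)*1.0 + cos(96)*-3.3 + 2.5 = 3.8395
After transform 2:
x2 = cos(244)*0.6774 - sin(244)*3.8395 + -0.9
= 2.2539


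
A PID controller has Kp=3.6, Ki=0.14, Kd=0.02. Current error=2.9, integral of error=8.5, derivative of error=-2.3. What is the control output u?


u = Kp*e + Ki*int(e) + Kd*de/dt
= 3.6*2.9 + 0.14*8.5 + 0.02*(-2.3)
= 10.44 + 1.19 + -0.046
= 11.584


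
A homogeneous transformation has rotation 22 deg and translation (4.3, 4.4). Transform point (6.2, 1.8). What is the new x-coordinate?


x' = cos(theta)*px - sin(theta)*py + tx
= 0.9272*6.2 - 0.3746*1.8 + 4.3
= 9.3742


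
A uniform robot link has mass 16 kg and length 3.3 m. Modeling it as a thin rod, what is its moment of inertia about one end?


I = (1/3) * m * L^2
= (1/3) * 16 * 3.3^2
= 0.333333 * 16 * 10.89
= 58.08 kg*m^2


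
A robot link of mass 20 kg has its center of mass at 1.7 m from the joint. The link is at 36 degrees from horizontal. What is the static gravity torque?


tau = m*g*L*cos(angle)
= 20 * 9.81 * 1.7 * cos(36 deg)
= 20 * 9.81 * 1.7 * 0.809
= 269.8395 Nm


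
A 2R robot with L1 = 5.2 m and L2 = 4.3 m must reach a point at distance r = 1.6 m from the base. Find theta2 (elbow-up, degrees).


cos(theta2) = (r^2 - L1^2 - L2^2) / (2*L1*L2)
cos(theta2) = (2.56 - 27.04 - 18.49) / 44.72
cos(theta2) = -0.960868
theta2 = 163.9183 degrees


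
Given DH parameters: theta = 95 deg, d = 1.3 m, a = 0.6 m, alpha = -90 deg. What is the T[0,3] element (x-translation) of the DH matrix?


T[0,3] = a * cos(theta)
= 0.6 * cos(95 deg)
= 0.6 * -0.0872
= -0.0523


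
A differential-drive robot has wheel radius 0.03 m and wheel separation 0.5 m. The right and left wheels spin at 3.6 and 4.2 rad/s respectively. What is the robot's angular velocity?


vR = r*wR = 0.03*3.6 = 0.108 m/s
vL = r*wL = 0.03*4.2 = 0.126 m/s
v = (vR+vL)/2 = 0.117 m/s
omega = (vR-vL)/L = -0.036 rad/s
angular velocity = -0.036 rad/s


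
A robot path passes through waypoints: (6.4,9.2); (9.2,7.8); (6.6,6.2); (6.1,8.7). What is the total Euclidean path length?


Segment lengths:
  seg1 = sqrt((2.8)^2 + (-1.4)^2) = 3.1305
  seg2 = sqrt((-2.6)^2 + (-1.6)^2) = 3.0529
  seg3 = sqrt((-0.5)^2 + (2.5)^2) = 2.5495
Total = 8.7329


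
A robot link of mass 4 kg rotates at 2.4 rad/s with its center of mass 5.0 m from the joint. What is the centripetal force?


F = m * omega^2 * r
= 4 * 2.4^2 * 5.0
= 4 * 5.76 * 5.0
= 115.2 N


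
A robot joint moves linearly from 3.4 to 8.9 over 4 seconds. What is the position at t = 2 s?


s = t/T = 2/4 = 0.5
p(t) = p0 + (pf-p0)*s
= 3.4 + (8.9 - 3.4) * 0.5
= 6.15


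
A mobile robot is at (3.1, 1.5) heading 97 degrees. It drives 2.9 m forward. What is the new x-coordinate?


x_new = x0 + d*cos(theta)
= 3.1 + 2.9*cos(97)
= 3.1 + -0.3534
= 2.7466


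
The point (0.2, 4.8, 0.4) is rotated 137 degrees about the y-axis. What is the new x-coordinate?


Rotation about y-axis: x' = x*cos(theta) + z*sin(theta)
= 0.2 * -0.7314 + 0.4 * 0.682
= 0.1265


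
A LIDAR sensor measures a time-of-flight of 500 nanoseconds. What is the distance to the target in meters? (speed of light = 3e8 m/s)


tof = 500 ns = 5e-07 s
dist = c * tof / 2
= 3e8 * 5e-07 / 2
= 75.0 m


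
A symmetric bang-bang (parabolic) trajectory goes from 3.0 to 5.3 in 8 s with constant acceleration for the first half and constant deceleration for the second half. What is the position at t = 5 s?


Symmetric rest-to-rest: each phase covers (pf-p0)/2 in time T/2. 0.5*a*(T/2)^2 = (pf-p0)/2 => a = 4*(pf-p0)/T^2
a = 4*(5.3-3.0)/8^2 = 0.1437
t = 5 is in the deceleration phase (t > T/2).
p = pf - 0.5*a*(T-t)^2 = 5.3 - 0.5*0.1437*3^2
= 4.6531


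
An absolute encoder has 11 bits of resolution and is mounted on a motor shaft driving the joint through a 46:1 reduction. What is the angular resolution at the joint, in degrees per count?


counts = 2^11 = 2048
effective counts at joint = 2048 * 46 = 94208
resolution = 360 / 94208
= 0.0038 deg/count


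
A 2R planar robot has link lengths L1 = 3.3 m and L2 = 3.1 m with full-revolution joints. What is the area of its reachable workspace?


r_max = L1 + L2 = 6.4 m
r_min = |L1 - L2| = 0.2 m
Area = pi*(r_max^2 - r_min^2)
= pi*(40.96 - 0.04)
= pi * 40.92
= 128.554 m^2


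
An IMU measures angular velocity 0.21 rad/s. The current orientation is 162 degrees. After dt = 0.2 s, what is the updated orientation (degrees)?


delta_theta = w * dt = 0.21 * 0.2 = 0.042 rad
= 2.4064 deg
theta_new = 162 + 2.4064 = 164.4064 deg


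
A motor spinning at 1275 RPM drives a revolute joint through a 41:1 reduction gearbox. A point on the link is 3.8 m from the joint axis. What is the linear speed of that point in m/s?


omega_motor = 1275 * 2*pi/60 = 133.5177 rad/s
omega_joint = omega_motor / 41 = 3.2565 rad/s
v = omega_joint * r = 3.2565 * 3.8
= 12.3748 m/s


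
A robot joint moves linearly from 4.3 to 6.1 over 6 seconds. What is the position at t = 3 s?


s = t/T = 3/6 = 0.5
p(t) = p0 + (pf-p0)*s
= 4.3 + (6.1 - 4.3) * 0.5
= 5.2


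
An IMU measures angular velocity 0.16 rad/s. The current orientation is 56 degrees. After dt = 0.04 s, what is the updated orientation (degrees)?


delta_theta = w * dt = 0.16 * 0.04 = 0.0064 rad
= 0.3667 deg
theta_new = 56 + 0.3667 = 56.3667 deg


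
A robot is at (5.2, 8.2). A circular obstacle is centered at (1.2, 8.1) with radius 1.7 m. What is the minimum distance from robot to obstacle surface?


center_dist = sqrt((5.2-1.2)^2 + (8.2-8.1)^2)
= sqrt(16.0 + 0.01)
= 4.0012
min_dist = center_dist - radius = 4.0012 - 1.7 = 2.3012 m


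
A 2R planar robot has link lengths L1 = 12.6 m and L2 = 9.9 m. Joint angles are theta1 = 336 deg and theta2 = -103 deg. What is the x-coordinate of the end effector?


Convert angles to radians: theta1 = 5.8643, theta2 = -1.7977
x = L1*cos(theta1) + L2*cos(theta1+theta2)
x = 11.5107 + -5.958
x = 5.5527


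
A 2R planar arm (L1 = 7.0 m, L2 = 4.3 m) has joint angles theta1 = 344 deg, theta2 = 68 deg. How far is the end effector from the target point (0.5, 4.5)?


End effector via forward kinematics:
x = L1*cos(t1) + L2*cos(t1+t2) = 9.3762
y = L1*sin(t1) + L2*sin(t1+t2) = 1.459
Distance to target:
d = sqrt((0.5 - 9.3762)^2 + (4.5 - 1.459)^2)
= sqrt(78.7865 + 9.2478)
= 9.3827 m


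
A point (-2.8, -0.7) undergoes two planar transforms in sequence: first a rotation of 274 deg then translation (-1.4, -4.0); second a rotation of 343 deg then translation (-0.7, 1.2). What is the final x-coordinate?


After transform 1:
x1 = cos(274)*-2.8 - sin(274)*-0.7 + -1.4 = -2.2936
y1 = sin(274)*-2.8 + cos(274)*-0.7 + -4.0 = -1.2557
After transform 2:
x2 = cos(343)*-2.2936 - sin(343)*-1.2557 + -0.7
= -3.2605


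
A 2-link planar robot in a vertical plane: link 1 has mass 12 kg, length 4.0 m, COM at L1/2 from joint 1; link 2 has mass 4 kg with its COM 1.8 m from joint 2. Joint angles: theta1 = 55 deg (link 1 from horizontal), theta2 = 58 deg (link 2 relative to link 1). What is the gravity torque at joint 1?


Horizontal distance from joint 1 to link-1 COM:
  x_c1 = (L1/2)*cos(t1) = 2.0 * 0.5736 = 1.1472 m
Horizontal distance from joint 1 to link-2 COM:
  x_c2 = L1*cos(t1) + Lc2*cos(t1+t2)
       = 4.0*0.5736 + 1.8*-0.3907 = 1.591 m
tau1 = m1*g*x_c1 + m2*g*x_c2
     = 12*9.81*1.1472 + 4*9.81*1.591
     = 135.0428 + 62.4304
     = 197.4733 Nm


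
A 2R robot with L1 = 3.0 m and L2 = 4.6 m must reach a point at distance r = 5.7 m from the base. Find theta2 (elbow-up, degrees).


cos(theta2) = (r^2 - L1^2 - L2^2) / (2*L1*L2)
cos(theta2) = (32.49 - 9.0 - 21.16) / 27.6
cos(theta2) = 0.08442
theta2 = 85.1573 degrees


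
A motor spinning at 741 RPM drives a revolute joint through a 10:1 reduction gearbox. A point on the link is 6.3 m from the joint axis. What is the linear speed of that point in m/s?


omega_motor = 741 * 2*pi/60 = 77.5973 rad/s
omega_joint = omega_motor / 10 = 7.7597 rad/s
v = omega_joint * r = 7.7597 * 6.3
= 48.8863 m/s


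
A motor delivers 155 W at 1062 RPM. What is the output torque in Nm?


omega = 1062 * 2*pi/60 = 111.2124 rad/s
tau = P / omega = 155 / 111.2124
= 1.3937 Nm


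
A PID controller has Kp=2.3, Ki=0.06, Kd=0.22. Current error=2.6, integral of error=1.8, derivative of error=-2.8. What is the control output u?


u = Kp*e + Ki*int(e) + Kd*de/dt
= 2.3*2.6 + 0.06*1.8 + 0.22*(-2.8)
= 5.98 + 0.108 + -0.616
= 5.472


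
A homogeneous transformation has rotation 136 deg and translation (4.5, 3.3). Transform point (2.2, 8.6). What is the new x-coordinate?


x' = cos(theta)*px - sin(theta)*py + tx
= -0.7193*2.2 - 0.6947*8.6 + 4.5
= -3.0566


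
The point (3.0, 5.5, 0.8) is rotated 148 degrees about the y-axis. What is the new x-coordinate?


Rotation about y-axis: x' = x*cos(theta) + z*sin(theta)
= 3.0 * -0.848 + 0.8 * 0.5299
= -2.1202


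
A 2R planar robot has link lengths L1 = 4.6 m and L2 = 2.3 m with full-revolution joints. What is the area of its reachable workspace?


r_max = L1 + L2 = 6.9 m
r_min = |L1 - L2| = 2.3 m
Area = pi*(r_max^2 - r_min^2)
= pi*(47.61 - 5.29)
= pi * 42.32
= 132.9522 m^2


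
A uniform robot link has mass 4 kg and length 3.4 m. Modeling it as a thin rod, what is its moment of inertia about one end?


I = (1/3) * m * L^2
= (1/3) * 4 * 3.4^2
= 0.333333 * 4 * 11.56
= 15.4133 kg*m^2


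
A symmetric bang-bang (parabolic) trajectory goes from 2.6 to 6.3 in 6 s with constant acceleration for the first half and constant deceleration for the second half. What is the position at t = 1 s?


Symmetric rest-to-rest: each phase covers (pf-p0)/2 in time T/2. 0.5*a*(T/2)^2 = (pf-p0)/2 => a = 4*(pf-p0)/T^2
a = 4*(6.3-2.6)/6^2 = 0.4111
t = 1 is in the acceleration phase (t <= T/2).
p = p0 + 0.5*a*t^2 = 2.6 + 0.5*0.4111*1^2
= 2.8056


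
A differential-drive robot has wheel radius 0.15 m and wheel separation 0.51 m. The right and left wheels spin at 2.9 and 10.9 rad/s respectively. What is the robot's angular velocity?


vR = r*wR = 0.15*2.9 = 0.435 m/s
vL = r*wL = 0.15*10.9 = 1.635 m/s
v = (vR+vL)/2 = 1.035 m/s
omega = (vR-vL)/L = -2.3529 rad/s
angular velocity = -2.3529 rad/s


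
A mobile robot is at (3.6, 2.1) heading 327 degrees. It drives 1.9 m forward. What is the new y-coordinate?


y_new = y0 + d*sin(theta)
= 2.1 + 1.9*sin(327)
= 2.1 + -1.0348
= 1.0652


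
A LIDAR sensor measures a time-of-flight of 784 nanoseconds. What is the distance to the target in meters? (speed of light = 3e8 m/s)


tof = 784 ns = 7.84e-07 s
dist = c * tof / 2
= 3e8 * 7.84e-07 / 2
= 117.6 m


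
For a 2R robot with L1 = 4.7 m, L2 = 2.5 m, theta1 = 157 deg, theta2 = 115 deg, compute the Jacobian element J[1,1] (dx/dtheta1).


J[1,1] = -L1*sin(t1) - L2*sin(t1+t2)
= -4.7*sin(157) - 2.5*sin(272)
= 0.662


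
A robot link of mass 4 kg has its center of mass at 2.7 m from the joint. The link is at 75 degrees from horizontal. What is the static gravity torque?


tau = m*g*L*cos(angle)
= 4 * 9.81 * 2.7 * cos(75 deg)
= 4 * 9.81 * 2.7 * 0.2588
= 27.4214 Nm


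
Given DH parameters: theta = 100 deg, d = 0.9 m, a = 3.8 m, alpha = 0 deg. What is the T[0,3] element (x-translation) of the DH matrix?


T[0,3] = a * cos(theta)
= 3.8 * cos(100 deg)
= 3.8 * -0.1736
= -0.6599


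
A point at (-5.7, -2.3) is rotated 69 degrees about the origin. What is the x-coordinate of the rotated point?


x' = x*cos(theta) - y*sin(theta)
cos(69 deg) = 0.3584, sin(69 deg) = 0.9336
x' = -5.7 * 0.3584 - -2.3 * 0.9336
= -2.0427 - -2.1472
= 0.1045


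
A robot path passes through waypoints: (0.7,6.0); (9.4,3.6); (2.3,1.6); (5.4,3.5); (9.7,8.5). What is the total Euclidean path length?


Segment lengths:
  seg1 = sqrt((8.7)^2 + (-2.4)^2) = 9.025
  seg2 = sqrt((-7.1)^2 + (-2.0)^2) = 7.3763
  seg3 = sqrt((3.1)^2 + (1.9)^2) = 3.6359
  seg4 = sqrt((4.3)^2 + (5.0)^2) = 6.5947
Total = 26.6319


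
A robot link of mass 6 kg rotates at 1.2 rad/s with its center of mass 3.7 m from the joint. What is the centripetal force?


F = m * omega^2 * r
= 6 * 1.2^2 * 3.7
= 6 * 1.44 * 3.7
= 31.968 N


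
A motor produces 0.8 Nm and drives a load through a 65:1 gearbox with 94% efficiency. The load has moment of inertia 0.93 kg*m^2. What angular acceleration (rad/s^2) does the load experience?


tau_out = tau_motor * N * eta
= 0.8 * 65 * 0.94 = 48.88 Nm
alpha = tau_out / I = 48.88 / 0.93
= 52.5591 rad/s^2


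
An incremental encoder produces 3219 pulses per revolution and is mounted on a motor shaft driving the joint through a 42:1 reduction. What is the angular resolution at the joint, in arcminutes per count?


counts per rev = 3219
effective counts at joint = 3219 * 42 = 135198
resolution = 360*60 / 135198
= 0.1598 arcmin/count


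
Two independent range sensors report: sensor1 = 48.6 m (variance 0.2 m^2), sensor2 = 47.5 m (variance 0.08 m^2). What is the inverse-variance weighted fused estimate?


w1 = (1/var1) / (1/var1 + 1/var2)
   = 5.0 / (5.0 + 12.5) = 0.2857
w2 = 1 - w1 = 0.7143
fused = w1*s1 + w2*s2 = 13.8857 + 33.9286
= 47.8143 m


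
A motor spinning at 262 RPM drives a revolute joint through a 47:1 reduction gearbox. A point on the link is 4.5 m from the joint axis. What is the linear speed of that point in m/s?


omega_motor = 262 * 2*pi/60 = 27.4366 rad/s
omega_joint = omega_motor / 47 = 0.5838 rad/s
v = omega_joint * r = 0.5838 * 4.5
= 2.6269 m/s


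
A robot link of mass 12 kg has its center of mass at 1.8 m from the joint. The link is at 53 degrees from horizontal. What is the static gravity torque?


tau = m*g*L*cos(angle)
= 12 * 9.81 * 1.8 * cos(53 deg)
= 12 * 9.81 * 1.8 * 0.6018
= 127.5222 Nm


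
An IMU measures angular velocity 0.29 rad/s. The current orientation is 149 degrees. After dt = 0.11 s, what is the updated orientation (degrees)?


delta_theta = w * dt = 0.29 * 0.11 = 0.0319 rad
= 1.8277 deg
theta_new = 149 + 1.8277 = 150.8277 deg


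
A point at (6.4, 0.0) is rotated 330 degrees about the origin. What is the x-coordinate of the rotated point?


x' = x*cos(theta) - y*sin(theta)
cos(330 deg) = 0.866, sin(330 deg) = -0.5
x' = 6.4 * 0.866 - 0.0 * -0.5
= 5.5426 - -0.0
= 5.5426


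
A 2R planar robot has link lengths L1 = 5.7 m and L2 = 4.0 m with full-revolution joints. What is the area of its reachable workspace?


r_max = L1 + L2 = 9.7 m
r_min = |L1 - L2| = 1.7 m
Area = pi*(r_max^2 - r_min^2)
= pi*(94.09 - 2.89)
= pi * 91.2
= 286.5133 m^2


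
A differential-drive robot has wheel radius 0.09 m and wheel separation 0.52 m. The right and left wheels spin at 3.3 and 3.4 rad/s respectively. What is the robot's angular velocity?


vR = r*wR = 0.09*3.3 = 0.297 m/s
vL = r*wL = 0.09*3.4 = 0.306 m/s
v = (vR+vL)/2 = 0.3015 m/s
omega = (vR-vL)/L = -0.0173 rad/s
angular velocity = -0.0173 rad/s


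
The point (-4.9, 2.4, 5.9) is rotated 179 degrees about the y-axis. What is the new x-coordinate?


Rotation about y-axis: x' = x*cos(theta) + z*sin(theta)
= -4.9 * -0.9998 + 5.9 * 0.0175
= 5.0022


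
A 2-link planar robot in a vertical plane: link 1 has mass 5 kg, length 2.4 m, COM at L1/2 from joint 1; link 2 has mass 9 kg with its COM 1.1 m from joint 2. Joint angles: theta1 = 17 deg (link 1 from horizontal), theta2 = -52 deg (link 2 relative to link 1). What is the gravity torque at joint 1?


Horizontal distance from joint 1 to link-1 COM:
  x_c1 = (L1/2)*cos(t1) = 1.2 * 0.9563 = 1.1476 m
Horizontal distance from joint 1 to link-2 COM:
  x_c2 = L1*cos(t1) + Lc2*cos(t1+t2)
       = 2.4*0.9563 + 1.1*0.8192 = 3.1962 m
tau1 = m1*g*x_c1 + m2*g*x_c2
     = 5*9.81*1.1476 + 9*9.81*3.1962
     = 56.2881 + 282.1924
     = 338.4805 Nm


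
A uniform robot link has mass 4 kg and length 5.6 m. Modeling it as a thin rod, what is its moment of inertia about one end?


I = (1/3) * m * L^2
= (1/3) * 4 * 5.6^2
= 0.333333 * 4 * 31.36
= 41.8133 kg*m^2


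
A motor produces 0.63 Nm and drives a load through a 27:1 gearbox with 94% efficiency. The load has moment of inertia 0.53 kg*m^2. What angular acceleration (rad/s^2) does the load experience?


tau_out = tau_motor * N * eta
= 0.63 * 27 * 0.94 = 15.9894 Nm
alpha = tau_out / I = 15.9894 / 0.53
= 30.1687 rad/s^2


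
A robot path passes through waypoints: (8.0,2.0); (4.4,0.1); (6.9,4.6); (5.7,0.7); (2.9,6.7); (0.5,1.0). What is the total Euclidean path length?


Segment lengths:
  seg1 = sqrt((-3.6)^2 + (-1.9)^2) = 4.0706
  seg2 = sqrt((2.5)^2 + (4.5)^2) = 5.1478
  seg3 = sqrt((-1.2)^2 + (-3.9)^2) = 4.0804
  seg4 = sqrt((-2.8)^2 + (6.0)^2) = 6.6212
  seg5 = sqrt((-2.4)^2 + (-5.7)^2) = 6.1847
Total = 26.1047


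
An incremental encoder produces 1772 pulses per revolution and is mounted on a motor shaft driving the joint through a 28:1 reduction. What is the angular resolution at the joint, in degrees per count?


counts per rev = 1772
effective counts at joint = 1772 * 28 = 49616
resolution = 360 / 49616
= 0.0073 deg/count


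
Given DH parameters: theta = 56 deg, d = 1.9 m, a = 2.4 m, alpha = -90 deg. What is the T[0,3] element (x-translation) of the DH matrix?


T[0,3] = a * cos(theta)
= 2.4 * cos(56 deg)
= 2.4 * 0.5592
= 1.3421


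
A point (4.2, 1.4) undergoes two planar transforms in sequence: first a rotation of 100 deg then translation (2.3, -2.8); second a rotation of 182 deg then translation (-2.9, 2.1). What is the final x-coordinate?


After transform 1:
x1 = cos(100)*4.2 - sin(100)*1.4 + 2.3 = 0.1919
y1 = sin(100)*4.2 + cos(100)*1.4 + -2.8 = 1.0931
After transform 2:
x2 = cos(182)*0.1919 - sin(182)*1.0931 + -2.9
= -3.0537


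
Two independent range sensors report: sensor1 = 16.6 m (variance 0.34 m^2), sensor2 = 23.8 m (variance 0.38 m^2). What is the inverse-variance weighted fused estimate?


w1 = (1/var1) / (1/var1 + 1/var2)
   = 2.9412 / (2.9412 + 2.6316) = 0.5278
w2 = 1 - w1 = 0.4722
fused = w1*s1 + w2*s2 = 8.7611 + 11.2389
= 20.0 m


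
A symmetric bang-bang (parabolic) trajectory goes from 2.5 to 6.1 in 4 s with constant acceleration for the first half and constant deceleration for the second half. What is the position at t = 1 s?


Symmetric rest-to-rest: each phase covers (pf-p0)/2 in time T/2. 0.5*a*(T/2)^2 = (pf-p0)/2 => a = 4*(pf-p0)/T^2
a = 4*(6.1-2.5)/4^2 = 0.9
t = 1 is in the acceleration phase (t <= T/2).
p = p0 + 0.5*a*t^2 = 2.5 + 0.5*0.9*1^2
= 2.95


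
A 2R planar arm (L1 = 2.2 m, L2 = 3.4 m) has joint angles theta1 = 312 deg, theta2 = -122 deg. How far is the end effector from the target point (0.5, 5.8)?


End effector via forward kinematics:
x = L1*cos(t1) + L2*cos(t1+t2) = -1.8763
y = L1*sin(t1) + L2*sin(t1+t2) = -2.2253
Distance to target:
d = sqrt((0.5 - -1.8763)^2 + (5.8 - -2.2253)^2)
= sqrt(5.6466 + 64.4058)
= 8.3697 m


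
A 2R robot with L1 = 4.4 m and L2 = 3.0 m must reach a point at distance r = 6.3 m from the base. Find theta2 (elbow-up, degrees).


cos(theta2) = (r^2 - L1^2 - L2^2) / (2*L1*L2)
cos(theta2) = (39.69 - 19.36 - 9.0) / 26.4
cos(theta2) = 0.429167
theta2 = 64.5853 degrees


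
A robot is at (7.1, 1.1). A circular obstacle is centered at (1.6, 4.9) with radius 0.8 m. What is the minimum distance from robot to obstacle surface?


center_dist = sqrt((7.1-1.6)^2 + (1.1-4.9)^2)
= sqrt(30.25 + 14.44)
= 6.6851
min_dist = center_dist - radius = 6.6851 - 0.8 = 5.8851 m


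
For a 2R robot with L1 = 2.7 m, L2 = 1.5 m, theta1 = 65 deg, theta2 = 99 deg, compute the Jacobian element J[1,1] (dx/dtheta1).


J[1,1] = -L1*sin(t1) - L2*sin(t1+t2)
= -2.7*sin(65) - 1.5*sin(164)
= -2.8605


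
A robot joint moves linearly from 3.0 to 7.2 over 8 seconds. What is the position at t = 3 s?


s = t/T = 3/8 = 0.375
p(t) = p0 + (pf-p0)*s
= 3.0 + (7.2 - 3.0) * 0.375
= 4.575


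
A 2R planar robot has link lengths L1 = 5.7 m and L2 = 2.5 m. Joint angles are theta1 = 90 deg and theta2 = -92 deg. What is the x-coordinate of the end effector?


Convert angles to radians: theta1 = 1.5708, theta2 = -1.6057
x = L1*cos(theta1) + L2*cos(theta1+theta2)
x = 0.0 + 2.4985
x = 2.4985


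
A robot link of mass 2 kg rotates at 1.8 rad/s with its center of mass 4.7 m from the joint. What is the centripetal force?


F = m * omega^2 * r
= 2 * 1.8^2 * 4.7
= 2 * 3.24 * 4.7
= 30.456 N


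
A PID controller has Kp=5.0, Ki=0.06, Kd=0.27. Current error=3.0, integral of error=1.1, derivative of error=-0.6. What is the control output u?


u = Kp*e + Ki*int(e) + Kd*de/dt
= 5.0*3.0 + 0.06*1.1 + 0.27*(-0.6)
= 15.0 + 0.066 + -0.162
= 14.904


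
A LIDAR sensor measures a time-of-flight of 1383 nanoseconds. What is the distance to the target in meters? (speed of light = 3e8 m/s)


tof = 1383 ns = 1.383e-06 s
dist = c * tof / 2
= 3e8 * 1.383e-06 / 2
= 207.45 m


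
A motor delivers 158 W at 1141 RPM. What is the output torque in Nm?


omega = 1141 * 2*pi/60 = 119.4852 rad/s
tau = P / omega = 158 / 119.4852
= 1.3223 Nm


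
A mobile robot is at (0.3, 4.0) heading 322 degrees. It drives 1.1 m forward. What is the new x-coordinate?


x_new = x0 + d*cos(theta)
= 0.3 + 1.1*cos(322)
= 0.3 + 0.8668
= 1.1668


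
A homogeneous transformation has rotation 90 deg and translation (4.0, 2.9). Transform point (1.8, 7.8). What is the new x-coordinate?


x' = cos(theta)*px - sin(theta)*py + tx
= 0.0*1.8 - 1.0*7.8 + 4.0
= -3.8


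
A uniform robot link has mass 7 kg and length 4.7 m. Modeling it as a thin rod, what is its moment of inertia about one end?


I = (1/3) * m * L^2
= (1/3) * 7 * 4.7^2
= 0.333333 * 7 * 22.09
= 51.5433 kg*m^2


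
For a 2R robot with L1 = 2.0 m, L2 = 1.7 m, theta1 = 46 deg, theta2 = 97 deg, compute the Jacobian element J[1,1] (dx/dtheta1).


J[1,1] = -L1*sin(t1) - L2*sin(t1+t2)
= -2.0*sin(46) - 1.7*sin(143)
= -2.4618


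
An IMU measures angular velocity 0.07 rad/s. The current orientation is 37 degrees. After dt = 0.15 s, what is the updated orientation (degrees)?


delta_theta = w * dt = 0.07 * 0.15 = 0.0105 rad
= 0.6016 deg
theta_new = 37 + 0.6016 = 37.6016 deg


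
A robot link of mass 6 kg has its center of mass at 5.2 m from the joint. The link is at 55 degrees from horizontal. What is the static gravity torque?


tau = m*g*L*cos(angle)
= 6 * 9.81 * 5.2 * cos(55 deg)
= 6 * 9.81 * 5.2 * 0.5736
= 175.5557 Nm


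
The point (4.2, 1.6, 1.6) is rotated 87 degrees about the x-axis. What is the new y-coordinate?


Rotation about x-axis: y' = y*cos(theta) - z*sin(theta)
= 1.6 * 0.0523 - 1.6 * 0.9986
= -1.5141


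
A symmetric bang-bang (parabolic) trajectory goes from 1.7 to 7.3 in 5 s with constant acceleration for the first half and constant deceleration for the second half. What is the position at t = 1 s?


Symmetric rest-to-rest: each phase covers (pf-p0)/2 in time T/2. 0.5*a*(T/2)^2 = (pf-p0)/2 => a = 4*(pf-p0)/T^2
a = 4*(7.3-1.7)/5^2 = 0.896
t = 1 is in the acceleration phase (t <= T/2).
p = p0 + 0.5*a*t^2 = 1.7 + 0.5*0.896*1^2
= 2.148


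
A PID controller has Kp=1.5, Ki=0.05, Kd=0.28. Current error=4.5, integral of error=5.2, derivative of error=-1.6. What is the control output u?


u = Kp*e + Ki*int(e) + Kd*de/dt
= 1.5*4.5 + 0.05*5.2 + 0.28*(-1.6)
= 6.75 + 0.26 + -0.448
= 6.562


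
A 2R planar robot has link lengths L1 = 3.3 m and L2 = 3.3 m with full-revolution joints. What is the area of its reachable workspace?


r_max = L1 + L2 = 6.6 m
r_min = |L1 - L2| = 0.0 m
Area = pi*(r_max^2 - r_min^2)
= pi*(43.56 - 0.0)
= pi * 43.56
= 136.8478 m^2


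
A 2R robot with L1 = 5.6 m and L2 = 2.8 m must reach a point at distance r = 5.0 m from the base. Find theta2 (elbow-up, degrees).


cos(theta2) = (r^2 - L1^2 - L2^2) / (2*L1*L2)
cos(theta2) = (25.0 - 31.36 - 7.84) / 31.36
cos(theta2) = -0.452806
theta2 = 116.9239 degrees


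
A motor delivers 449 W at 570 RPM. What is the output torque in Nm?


omega = 570 * 2*pi/60 = 59.6903 rad/s
tau = P / omega = 449 / 59.6903
= 7.5222 Nm


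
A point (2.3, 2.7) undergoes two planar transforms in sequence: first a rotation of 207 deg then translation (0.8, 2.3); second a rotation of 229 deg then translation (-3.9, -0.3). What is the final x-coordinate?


After transform 1:
x1 = cos(207)*2.3 - sin(207)*2.7 + 0.8 = -0.0235
y1 = sin(207)*2.3 + cos(207)*2.7 + 2.3 = -1.1499
After transform 2:
x2 = cos(229)*-0.0235 - sin(229)*-1.1499 + -3.9
= -4.7524


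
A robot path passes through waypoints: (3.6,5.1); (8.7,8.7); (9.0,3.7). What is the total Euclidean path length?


Segment lengths:
  seg1 = sqrt((5.1)^2 + (3.6)^2) = 6.2426
  seg2 = sqrt((0.3)^2 + (-5.0)^2) = 5.009
Total = 11.2516


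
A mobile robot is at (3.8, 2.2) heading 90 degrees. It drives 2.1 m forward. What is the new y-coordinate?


y_new = y0 + d*sin(theta)
= 2.2 + 2.1*sin(90)
= 2.2 + 2.1
= 4.3


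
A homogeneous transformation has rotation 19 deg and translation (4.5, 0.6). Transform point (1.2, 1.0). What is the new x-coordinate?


x' = cos(theta)*px - sin(theta)*py + tx
= 0.9455*1.2 - 0.3256*1.0 + 4.5
= 5.3091


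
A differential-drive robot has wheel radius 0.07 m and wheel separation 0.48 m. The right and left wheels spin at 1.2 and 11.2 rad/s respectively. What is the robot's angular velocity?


vR = r*wR = 0.07*1.2 = 0.084 m/s
vL = r*wL = 0.07*11.2 = 0.784 m/s
v = (vR+vL)/2 = 0.434 m/s
omega = (vR-vL)/L = -1.4583 rad/s
angular velocity = -1.4583 rad/s


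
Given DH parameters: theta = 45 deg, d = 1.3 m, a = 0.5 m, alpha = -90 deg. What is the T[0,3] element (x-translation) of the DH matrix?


T[0,3] = a * cos(theta)
= 0.5 * cos(45 deg)
= 0.5 * 0.7071
= 0.3536


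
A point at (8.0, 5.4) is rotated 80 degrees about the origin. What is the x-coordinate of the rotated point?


x' = x*cos(theta) - y*sin(theta)
cos(80 deg) = 0.1736, sin(80 deg) = 0.9848
x' = 8.0 * 0.1736 - 5.4 * 0.9848
= 1.3892 - 5.318
= -3.9288


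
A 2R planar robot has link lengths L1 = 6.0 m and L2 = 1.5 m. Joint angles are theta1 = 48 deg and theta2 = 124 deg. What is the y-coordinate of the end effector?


Convert angles to radians: theta1 = 0.8378, theta2 = 2.1642
y = L1*sin(theta1) + L2*sin(theta1+theta2)
y = 4.4589 + 0.2088
y = 4.6676


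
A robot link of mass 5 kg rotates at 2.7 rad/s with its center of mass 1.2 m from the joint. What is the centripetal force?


F = m * omega^2 * r
= 5 * 2.7^2 * 1.2
= 5 * 7.29 * 1.2
= 43.74 N


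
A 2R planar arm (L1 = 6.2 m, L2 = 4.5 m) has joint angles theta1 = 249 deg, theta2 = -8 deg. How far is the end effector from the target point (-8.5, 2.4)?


End effector via forward kinematics:
x = L1*cos(t1) + L2*cos(t1+t2) = -4.4035
y = L1*sin(t1) + L2*sin(t1+t2) = -9.724
Distance to target:
d = sqrt((-8.5 - -4.4035)^2 + (2.4 - -9.724)^2)
= sqrt(16.7811 + 146.9911)
= 12.7974 m


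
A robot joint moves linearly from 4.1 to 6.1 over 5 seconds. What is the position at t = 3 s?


s = t/T = 3/5 = 0.6
p(t) = p0 + (pf-p0)*s
= 4.1 + (6.1 - 4.1) * 0.6
= 5.3


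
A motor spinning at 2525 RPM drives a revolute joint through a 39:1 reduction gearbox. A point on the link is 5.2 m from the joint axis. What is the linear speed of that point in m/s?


omega_motor = 2525 * 2*pi/60 = 264.4174 rad/s
omega_joint = omega_motor / 39 = 6.7799 rad/s
v = omega_joint * r = 6.7799 * 5.2
= 35.2557 m/s


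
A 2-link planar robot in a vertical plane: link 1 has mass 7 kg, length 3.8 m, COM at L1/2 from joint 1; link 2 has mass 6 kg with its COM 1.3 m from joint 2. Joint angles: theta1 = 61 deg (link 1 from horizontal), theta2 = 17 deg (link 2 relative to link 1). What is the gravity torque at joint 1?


Horizontal distance from joint 1 to link-1 COM:
  x_c1 = (L1/2)*cos(t1) = 1.9 * 0.4848 = 0.9211 m
Horizontal distance from joint 1 to link-2 COM:
  x_c2 = L1*cos(t1) + Lc2*cos(t1+t2)
       = 3.8*0.4848 + 1.3*0.2079 = 2.1126 m
tau1 = m1*g*x_c1 + m2*g*x_c2
     = 7*9.81*0.9211 + 6*9.81*2.1126
     = 63.2546 + 124.3454
     = 187.6 Nm


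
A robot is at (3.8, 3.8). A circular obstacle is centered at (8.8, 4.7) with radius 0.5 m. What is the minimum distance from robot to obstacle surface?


center_dist = sqrt((3.8-8.8)^2 + (3.8-4.7)^2)
= sqrt(25.0 + 0.81)
= 5.0804
min_dist = center_dist - radius = 5.0804 - 0.5 = 4.5804 m
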